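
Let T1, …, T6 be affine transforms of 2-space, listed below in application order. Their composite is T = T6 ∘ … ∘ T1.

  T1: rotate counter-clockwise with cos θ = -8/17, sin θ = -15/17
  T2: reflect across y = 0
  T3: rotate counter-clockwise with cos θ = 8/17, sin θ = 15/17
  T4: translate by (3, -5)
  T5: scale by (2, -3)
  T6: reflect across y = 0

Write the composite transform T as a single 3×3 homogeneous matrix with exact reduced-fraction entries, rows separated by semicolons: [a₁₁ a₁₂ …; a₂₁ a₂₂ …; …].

T1 = [-8/17 15/17 0; -15/17 -8/17 0; 0 0 1]
T2·T1 = [-8/17 15/17 0; 15/17 8/17 0; 0 0 1]
T3·…·T1 = [-1 0 0; 0 1 0; 0 0 1]
T4·…·T1 = [-1 0 3; 0 1 -5; 0 0 1]
T5·…·T1 = [-2 0 6; 0 -3 15; 0 0 1]
T6·…·T1 = [-2 0 6; 0 3 -15; 0 0 1]

T = [-2 0 6; 0 3 -15; 0 0 1]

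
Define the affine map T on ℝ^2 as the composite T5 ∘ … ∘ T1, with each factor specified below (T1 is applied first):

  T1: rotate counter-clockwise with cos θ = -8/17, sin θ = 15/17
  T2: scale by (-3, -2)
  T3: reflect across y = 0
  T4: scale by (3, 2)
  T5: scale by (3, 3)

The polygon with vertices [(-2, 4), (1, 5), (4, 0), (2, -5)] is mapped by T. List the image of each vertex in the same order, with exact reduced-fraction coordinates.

T1 rotate counter-clockwise with cos θ = -8/17, sin θ = 15/17: (-2, 4) → (-44/17, -62/17); (1, 5) → (-83/17, -25/17); (4, 0) → (-32/17, 60/17); (2, -5) → (59/17, 70/17)
T2 scale by (-3, -2): (-44/17, -62/17) → (132/17, 124/17); (-83/17, -25/17) → (249/17, 50/17); (-32/17, 60/17) → (96/17, -120/17); (59/17, 70/17) → (-177/17, -140/17)
T3 reflect across y = 0: (132/17, 124/17) → (132/17, -124/17); (249/17, 50/17) → (249/17, -50/17); (96/17, -120/17) → (96/17, 120/17); (-177/17, -140/17) → (-177/17, 140/17)
T4 scale by (3, 2): (132/17, -124/17) → (396/17, -248/17); (249/17, -50/17) → (747/17, -100/17); (96/17, 120/17) → (288/17, 240/17); (-177/17, 140/17) → (-531/17, 280/17)
T5 scale by (3, 3): (396/17, -248/17) → (1188/17, -744/17); (747/17, -100/17) → (2241/17, -300/17); (288/17, 240/17) → (864/17, 720/17); (-531/17, 280/17) → (-1593/17, 840/17)

image vertices: (1188/17, -744/17), (2241/17, -300/17), (864/17, 720/17), (-1593/17, 840/17)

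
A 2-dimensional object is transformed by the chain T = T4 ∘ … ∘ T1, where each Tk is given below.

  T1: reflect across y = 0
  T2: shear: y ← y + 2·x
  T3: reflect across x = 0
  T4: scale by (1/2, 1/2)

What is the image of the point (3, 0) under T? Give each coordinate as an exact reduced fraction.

T1 reflect across y = 0: (3, 0) → (3, 0)
T2 shear: y ← y + 2·x: (3, 0) → (3, 6)
T3 reflect across x = 0: (3, 6) → (-3, 6)
T4 scale by (1/2, 1/2): (-3, 6) → (-3/2, 3)

T(p) = (-3/2, 3)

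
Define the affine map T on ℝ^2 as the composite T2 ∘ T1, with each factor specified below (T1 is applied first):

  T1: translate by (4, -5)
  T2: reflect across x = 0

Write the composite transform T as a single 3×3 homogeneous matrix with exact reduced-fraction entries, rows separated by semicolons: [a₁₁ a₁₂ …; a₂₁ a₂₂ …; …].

T1 = [1 0 4; 0 1 -5; 0 0 1]
T2·T1 = [-1 0 -4; 0 1 -5; 0 0 1]

T = [-1 0 -4; 0 1 -5; 0 0 1]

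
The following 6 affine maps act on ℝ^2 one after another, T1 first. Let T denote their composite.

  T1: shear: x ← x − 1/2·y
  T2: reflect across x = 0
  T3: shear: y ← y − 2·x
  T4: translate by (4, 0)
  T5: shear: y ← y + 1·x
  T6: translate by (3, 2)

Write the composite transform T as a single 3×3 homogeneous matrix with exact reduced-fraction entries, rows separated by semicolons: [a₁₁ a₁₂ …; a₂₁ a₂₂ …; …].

T = [-1 1/2 7; 1 1/2 6; 0 0 1]

T1 = [1 -1/2 0; 0 1 0; 0 0 1]
T2·T1 = [-1 1/2 0; 0 1 0; 0 0 1]
T3·…·T1 = [-1 1/2 0; 2 0 0; 0 0 1]
T4·…·T1 = [-1 1/2 4; 2 0 0; 0 0 1]
T5·…·T1 = [-1 1/2 4; 1 1/2 4; 0 0 1]
T6·…·T1 = [-1 1/2 7; 1 1/2 6; 0 0 1]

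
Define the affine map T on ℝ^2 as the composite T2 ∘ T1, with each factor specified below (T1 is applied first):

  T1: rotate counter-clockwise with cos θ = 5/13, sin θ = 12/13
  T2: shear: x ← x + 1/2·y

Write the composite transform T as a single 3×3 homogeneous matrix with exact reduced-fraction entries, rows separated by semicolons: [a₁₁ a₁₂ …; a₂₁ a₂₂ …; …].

T = [11/13 -19/26 0; 12/13 5/13 0; 0 0 1]

T1 = [5/13 -12/13 0; 12/13 5/13 0; 0 0 1]
T2·T1 = [11/13 -19/26 0; 12/13 5/13 0; 0 0 1]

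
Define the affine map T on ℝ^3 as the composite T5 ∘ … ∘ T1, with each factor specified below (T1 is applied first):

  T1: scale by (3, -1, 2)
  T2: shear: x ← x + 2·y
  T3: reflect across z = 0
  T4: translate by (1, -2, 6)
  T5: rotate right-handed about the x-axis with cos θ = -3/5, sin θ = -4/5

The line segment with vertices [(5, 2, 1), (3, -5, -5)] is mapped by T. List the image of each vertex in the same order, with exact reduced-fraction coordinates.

T1 scale by (3, -1, 2): (5, 2, 1) → (15, -2, 2); (3, -5, -5) → (9, 5, -10)
T2 shear: x ← x + 2·y: (15, -2, 2) → (11, -2, 2); (9, 5, -10) → (19, 5, -10)
T3 reflect across z = 0: (11, -2, 2) → (11, -2, -2); (19, 5, -10) → (19, 5, 10)
T4 translate by (1, -2, 6): (11, -2, -2) → (12, -4, 4); (19, 5, 10) → (20, 3, 16)
T5 rotate right-handed about the x-axis with cos θ = -3/5, sin θ = -4/5: (12, -4, 4) → (12, 28/5, 4/5); (20, 3, 16) → (20, 11, -12)

image vertices: (12, 28/5, 4/5), (20, 11, -12)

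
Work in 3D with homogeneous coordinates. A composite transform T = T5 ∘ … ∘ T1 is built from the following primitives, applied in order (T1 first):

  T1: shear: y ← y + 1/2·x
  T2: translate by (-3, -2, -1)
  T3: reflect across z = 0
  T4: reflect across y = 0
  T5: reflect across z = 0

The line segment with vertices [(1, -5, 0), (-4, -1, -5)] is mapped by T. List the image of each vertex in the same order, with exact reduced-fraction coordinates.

T1 shear: y ← y + 1/2·x: (1, -5, 0) → (1, -9/2, 0); (-4, -1, -5) → (-4, -3, -5)
T2 translate by (-3, -2, -1): (1, -9/2, 0) → (-2, -13/2, -1); (-4, -3, -5) → (-7, -5, -6)
T3 reflect across z = 0: (-2, -13/2, -1) → (-2, -13/2, 1); (-7, -5, -6) → (-7, -5, 6)
T4 reflect across y = 0: (-2, -13/2, 1) → (-2, 13/2, 1); (-7, -5, 6) → (-7, 5, 6)
T5 reflect across z = 0: (-2, 13/2, 1) → (-2, 13/2, -1); (-7, 5, 6) → (-7, 5, -6)

image vertices: (-2, 13/2, -1), (-7, 5, -6)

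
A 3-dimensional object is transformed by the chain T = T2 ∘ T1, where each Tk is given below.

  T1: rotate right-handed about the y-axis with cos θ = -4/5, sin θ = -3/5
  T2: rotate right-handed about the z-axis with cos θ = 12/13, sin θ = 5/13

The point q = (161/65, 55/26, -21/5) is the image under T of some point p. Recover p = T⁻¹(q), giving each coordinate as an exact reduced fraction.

p = (-5, 1, 3/2)

T1 = [-4/5 0 -3/5 0; 0 1 0 0; 3/5 0 -4/5 0; 0 0 0 1]
T2·T1 = [-48/65 -5/13 -36/65 0; -4/13 12/13 -3/13 0; 3/5 0 -4/5 0; 0 0 0 1]
det M = 1; M⁻¹ = [-48/65 -4/13 3/5 0; -5/13 12/13 0 0; -36/65 -3/13 -4/5 0; 0 0 0 1]
M⁻¹ · (161/65, 55/26, -21/5)ᵀ = (-5, 1, 3/2)ᵀ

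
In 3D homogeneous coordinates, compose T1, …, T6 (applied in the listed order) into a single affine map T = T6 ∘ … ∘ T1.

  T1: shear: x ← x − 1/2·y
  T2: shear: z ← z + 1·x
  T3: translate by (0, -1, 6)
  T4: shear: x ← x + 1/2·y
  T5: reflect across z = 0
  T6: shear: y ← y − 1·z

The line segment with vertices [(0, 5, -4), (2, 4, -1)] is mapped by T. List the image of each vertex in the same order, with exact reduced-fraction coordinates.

image vertices: (-1/2, 7/2, 1/2), (3/2, 8, -5)

T1 shear: x ← x − 1/2·y: (0, 5, -4) → (-5/2, 5, -4); (2, 4, -1) → (0, 4, -1)
T2 shear: z ← z + 1·x: (-5/2, 5, -4) → (-5/2, 5, -13/2); (0, 4, -1) → (0, 4, -1)
T3 translate by (0, -1, 6): (-5/2, 5, -13/2) → (-5/2, 4, -1/2); (0, 4, -1) → (0, 3, 5)
T4 shear: x ← x + 1/2·y: (-5/2, 4, -1/2) → (-1/2, 4, -1/2); (0, 3, 5) → (3/2, 3, 5)
T5 reflect across z = 0: (-1/2, 4, -1/2) → (-1/2, 4, 1/2); (3/2, 3, 5) → (3/2, 3, -5)
T6 shear: y ← y − 1·z: (-1/2, 4, 1/2) → (-1/2, 7/2, 1/2); (3/2, 3, -5) → (3/2, 8, -5)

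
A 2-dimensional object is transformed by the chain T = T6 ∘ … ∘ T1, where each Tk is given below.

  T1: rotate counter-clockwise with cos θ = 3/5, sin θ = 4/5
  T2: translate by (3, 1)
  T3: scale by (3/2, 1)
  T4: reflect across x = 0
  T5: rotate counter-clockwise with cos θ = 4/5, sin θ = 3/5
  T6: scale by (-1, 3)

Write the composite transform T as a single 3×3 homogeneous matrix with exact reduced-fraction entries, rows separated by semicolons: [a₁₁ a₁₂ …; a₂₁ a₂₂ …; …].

T1 = [3/5 -4/5 0; 4/5 3/5 0; 0 0 1]
T2·T1 = [3/5 -4/5 3; 4/5 3/5 1; 0 0 1]
T3·…·T1 = [9/10 -6/5 9/2; 4/5 3/5 1; 0 0 1]
T4·…·T1 = [-9/10 6/5 -9/2; 4/5 3/5 1; 0 0 1]
T5·…·T1 = [-6/5 3/5 -21/5; 1/10 6/5 -19/10; 0 0 1]
T6·…·T1 = [6/5 -3/5 21/5; 3/10 18/5 -57/10; 0 0 1]

T = [6/5 -3/5 21/5; 3/10 18/5 -57/10; 0 0 1]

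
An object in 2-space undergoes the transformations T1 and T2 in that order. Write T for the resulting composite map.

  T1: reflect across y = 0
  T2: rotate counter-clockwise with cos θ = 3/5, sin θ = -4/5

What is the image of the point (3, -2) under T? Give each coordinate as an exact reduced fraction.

T(p) = (17/5, -6/5)

T1 reflect across y = 0: (3, -2) → (3, 2)
T2 rotate counter-clockwise with cos θ = 3/5, sin θ = -4/5: (3, 2) → (17/5, -6/5)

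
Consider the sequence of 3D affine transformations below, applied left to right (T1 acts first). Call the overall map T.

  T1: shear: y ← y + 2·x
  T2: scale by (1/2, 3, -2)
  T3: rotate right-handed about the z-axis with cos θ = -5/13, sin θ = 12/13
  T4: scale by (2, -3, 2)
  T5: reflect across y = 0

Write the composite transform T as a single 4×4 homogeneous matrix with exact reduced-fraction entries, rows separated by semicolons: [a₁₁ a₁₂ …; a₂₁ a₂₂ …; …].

T1 = [1 0 0 0; 2 1 0 0; 0 0 1 0; 0 0 0 1]
T2·T1 = [1/2 0 0 0; 6 3 0 0; 0 0 -2 0; 0 0 0 1]
T3·…·T1 = [-149/26 -36/13 0 0; -24/13 -15/13 0 0; 0 0 -2 0; 0 0 0 1]
T4·…·T1 = [-149/13 -72/13 0 0; 72/13 45/13 0 0; 0 0 -4 0; 0 0 0 1]
T5·…·T1 = [-149/13 -72/13 0 0; -72/13 -45/13 0 0; 0 0 -4 0; 0 0 0 1]

T = [-149/13 -72/13 0 0; -72/13 -45/13 0 0; 0 0 -4 0; 0 0 0 1]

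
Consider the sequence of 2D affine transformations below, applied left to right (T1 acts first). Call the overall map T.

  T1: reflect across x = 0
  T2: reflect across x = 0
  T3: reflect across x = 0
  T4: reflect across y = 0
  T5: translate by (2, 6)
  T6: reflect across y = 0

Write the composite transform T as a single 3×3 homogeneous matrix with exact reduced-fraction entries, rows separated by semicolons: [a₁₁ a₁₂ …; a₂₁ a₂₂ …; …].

T = [-1 0 2; 0 1 -6; 0 0 1]

T1 = [-1 0 0; 0 1 0; 0 0 1]
T2·T1 = [1 0 0; 0 1 0; 0 0 1]
T3·…·T1 = [-1 0 0; 0 1 0; 0 0 1]
T4·…·T1 = [-1 0 0; 0 -1 0; 0 0 1]
T5·…·T1 = [-1 0 2; 0 -1 6; 0 0 1]
T6·…·T1 = [-1 0 2; 0 1 -6; 0 0 1]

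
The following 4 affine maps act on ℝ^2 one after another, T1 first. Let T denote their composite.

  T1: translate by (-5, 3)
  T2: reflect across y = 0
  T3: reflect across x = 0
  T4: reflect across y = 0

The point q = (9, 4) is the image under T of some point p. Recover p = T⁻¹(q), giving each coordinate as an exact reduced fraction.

T1 = [1 0 -5; 0 1 3; 0 0 1]
T2·T1 = [1 0 -5; 0 -1 -3; 0 0 1]
T3·…·T1 = [-1 0 5; 0 -1 -3; 0 0 1]
T4·…·T1 = [-1 0 5; 0 1 3; 0 0 1]
det M = -1; M⁻¹ = [-1 0 5; 0 1 -3; 0 0 1]
M⁻¹ · (9, 4)ᵀ = (-4, 1)ᵀ

p = (-4, 1)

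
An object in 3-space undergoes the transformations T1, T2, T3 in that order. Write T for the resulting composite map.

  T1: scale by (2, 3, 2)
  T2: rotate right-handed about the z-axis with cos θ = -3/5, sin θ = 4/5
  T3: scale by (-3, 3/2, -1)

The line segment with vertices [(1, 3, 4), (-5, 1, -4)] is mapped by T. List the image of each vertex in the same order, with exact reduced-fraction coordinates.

T1 scale by (2, 3, 2): (1, 3, 4) → (2, 9, 8); (-5, 1, -4) → (-10, 3, -8)
T2 rotate right-handed about the z-axis with cos θ = -3/5, sin θ = 4/5: (2, 9, 8) → (-42/5, -19/5, 8); (-10, 3, -8) → (18/5, -49/5, -8)
T3 scale by (-3, 3/2, -1): (-42/5, -19/5, 8) → (126/5, -57/10, -8); (18/5, -49/5, -8) → (-54/5, -147/10, 8)

image vertices: (126/5, -57/10, -8), (-54/5, -147/10, 8)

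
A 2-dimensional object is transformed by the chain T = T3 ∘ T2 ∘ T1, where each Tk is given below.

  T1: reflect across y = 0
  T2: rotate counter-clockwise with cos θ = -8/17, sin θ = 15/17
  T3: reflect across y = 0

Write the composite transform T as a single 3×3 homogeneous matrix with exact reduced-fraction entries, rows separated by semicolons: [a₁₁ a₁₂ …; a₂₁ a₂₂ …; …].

T1 = [1 0 0; 0 -1 0; 0 0 1]
T2·T1 = [-8/17 15/17 0; 15/17 8/17 0; 0 0 1]
T3·…·T1 = [-8/17 15/17 0; -15/17 -8/17 0; 0 0 1]

T = [-8/17 15/17 0; -15/17 -8/17 0; 0 0 1]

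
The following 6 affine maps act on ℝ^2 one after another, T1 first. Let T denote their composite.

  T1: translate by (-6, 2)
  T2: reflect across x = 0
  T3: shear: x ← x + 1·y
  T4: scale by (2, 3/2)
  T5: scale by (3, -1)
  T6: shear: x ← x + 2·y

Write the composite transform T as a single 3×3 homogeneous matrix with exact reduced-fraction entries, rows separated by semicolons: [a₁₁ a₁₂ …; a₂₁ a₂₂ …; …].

T1 = [1 0 -6; 0 1 2; 0 0 1]
T2·T1 = [-1 0 6; 0 1 2; 0 0 1]
T3·…·T1 = [-1 1 8; 0 1 2; 0 0 1]
T4·…·T1 = [-2 2 16; 0 3/2 3; 0 0 1]
T5·…·T1 = [-6 6 48; 0 -3/2 -3; 0 0 1]
T6·…·T1 = [-6 3 42; 0 -3/2 -3; 0 0 1]

T = [-6 3 42; 0 -3/2 -3; 0 0 1]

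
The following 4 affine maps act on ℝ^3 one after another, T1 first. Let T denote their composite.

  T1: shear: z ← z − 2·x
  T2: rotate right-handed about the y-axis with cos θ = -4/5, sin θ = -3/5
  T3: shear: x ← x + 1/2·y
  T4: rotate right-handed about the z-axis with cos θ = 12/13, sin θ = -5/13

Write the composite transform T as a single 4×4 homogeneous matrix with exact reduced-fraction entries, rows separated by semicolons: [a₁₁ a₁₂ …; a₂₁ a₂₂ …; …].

T1 = [1 0 0 0; 0 1 0 0; -2 0 1 0; 0 0 0 1]
T2·T1 = [2/5 0 -3/5 0; 0 1 0 0; 11/5 0 -4/5 0; 0 0 0 1]
T3·…·T1 = [2/5 1/2 -3/5 0; 0 1 0 0; 11/5 0 -4/5 0; 0 0 0 1]
T4·…·T1 = [24/65 11/13 -36/65 0; -2/13 19/26 3/13 0; 11/5 0 -4/5 0; 0 0 0 1]

T = [24/65 11/13 -36/65 0; -2/13 19/26 3/13 0; 11/5 0 -4/5 0; 0 0 0 1]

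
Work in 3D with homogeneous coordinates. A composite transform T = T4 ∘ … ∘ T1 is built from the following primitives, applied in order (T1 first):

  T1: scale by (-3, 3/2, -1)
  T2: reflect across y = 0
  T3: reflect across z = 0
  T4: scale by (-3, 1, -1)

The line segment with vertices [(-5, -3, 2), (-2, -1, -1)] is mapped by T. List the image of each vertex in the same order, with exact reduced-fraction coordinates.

image vertices: (-45, 9/2, -2), (-18, 3/2, 1)

T1 scale by (-3, 3/2, -1): (-5, -3, 2) → (15, -9/2, -2); (-2, -1, -1) → (6, -3/2, 1)
T2 reflect across y = 0: (15, -9/2, -2) → (15, 9/2, -2); (6, -3/2, 1) → (6, 3/2, 1)
T3 reflect across z = 0: (15, 9/2, -2) → (15, 9/2, 2); (6, 3/2, 1) → (6, 3/2, -1)
T4 scale by (-3, 1, -1): (15, 9/2, 2) → (-45, 9/2, -2); (6, 3/2, -1) → (-18, 3/2, 1)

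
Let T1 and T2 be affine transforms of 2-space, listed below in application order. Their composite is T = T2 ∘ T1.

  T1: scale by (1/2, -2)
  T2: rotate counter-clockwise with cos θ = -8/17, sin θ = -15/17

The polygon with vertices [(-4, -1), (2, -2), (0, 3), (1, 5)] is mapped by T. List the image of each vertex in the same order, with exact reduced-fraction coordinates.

T1 scale by (1/2, -2): (-4, -1) → (-2, 2); (2, -2) → (1, 4); (0, 3) → (0, -6); (1, 5) → (1/2, -10)
T2 rotate counter-clockwise with cos θ = -8/17, sin θ = -15/17: (-2, 2) → (46/17, 14/17); (1, 4) → (52/17, -47/17); (0, -6) → (-90/17, 48/17); (1/2, -10) → (-154/17, 145/34)

image vertices: (46/17, 14/17), (52/17, -47/17), (-90/17, 48/17), (-154/17, 145/34)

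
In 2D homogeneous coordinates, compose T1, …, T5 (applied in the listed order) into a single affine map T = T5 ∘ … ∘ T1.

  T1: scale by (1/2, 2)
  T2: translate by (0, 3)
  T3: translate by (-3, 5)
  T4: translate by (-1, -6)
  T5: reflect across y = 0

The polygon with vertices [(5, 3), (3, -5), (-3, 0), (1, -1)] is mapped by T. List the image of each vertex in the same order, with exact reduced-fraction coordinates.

image vertices: (-3/2, -8), (-5/2, 8), (-11/2, -2), (-7/2, 0)

T1 scale by (1/2, 2): (5, 3) → (5/2, 6); (3, -5) → (3/2, -10); (-3, 0) → (-3/2, 0); (1, -1) → (1/2, -2)
T2 translate by (0, 3): (5/2, 6) → (5/2, 9); (3/2, -10) → (3/2, -7); (-3/2, 0) → (-3/2, 3); (1/2, -2) → (1/2, 1)
T3 translate by (-3, 5): (5/2, 9) → (-1/2, 14); (3/2, -7) → (-3/2, -2); (-3/2, 3) → (-9/2, 8); (1/2, 1) → (-5/2, 6)
T4 translate by (-1, -6): (-1/2, 14) → (-3/2, 8); (-3/2, -2) → (-5/2, -8); (-9/2, 8) → (-11/2, 2); (-5/2, 6) → (-7/2, 0)
T5 reflect across y = 0: (-3/2, 8) → (-3/2, -8); (-5/2, -8) → (-5/2, 8); (-11/2, 2) → (-11/2, -2); (-7/2, 0) → (-7/2, 0)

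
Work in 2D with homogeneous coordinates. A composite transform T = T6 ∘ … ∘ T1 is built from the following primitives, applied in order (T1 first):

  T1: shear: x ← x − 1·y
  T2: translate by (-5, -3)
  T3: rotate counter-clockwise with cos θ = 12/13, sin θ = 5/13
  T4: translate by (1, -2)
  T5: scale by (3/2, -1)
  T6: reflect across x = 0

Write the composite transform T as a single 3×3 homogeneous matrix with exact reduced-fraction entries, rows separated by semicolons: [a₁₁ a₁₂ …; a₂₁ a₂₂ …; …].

T1 = [1 -1 0; 0 1 0; 0 0 1]
T2·T1 = [1 -1 -5; 0 1 -3; 0 0 1]
T3·…·T1 = [12/13 -17/13 -45/13; 5/13 7/13 -61/13; 0 0 1]
T4·…·T1 = [12/13 -17/13 -32/13; 5/13 7/13 -87/13; 0 0 1]
T5·…·T1 = [18/13 -51/26 -48/13; -5/13 -7/13 87/13; 0 0 1]
T6·…·T1 = [-18/13 51/26 48/13; -5/13 -7/13 87/13; 0 0 1]

T = [-18/13 51/26 48/13; -5/13 -7/13 87/13; 0 0 1]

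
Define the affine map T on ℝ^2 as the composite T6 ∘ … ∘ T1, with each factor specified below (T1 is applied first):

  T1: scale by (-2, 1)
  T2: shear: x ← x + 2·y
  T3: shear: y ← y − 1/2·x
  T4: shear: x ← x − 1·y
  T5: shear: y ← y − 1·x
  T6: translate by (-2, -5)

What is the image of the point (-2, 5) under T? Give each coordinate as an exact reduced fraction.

T1 scale by (-2, 1): (-2, 5) → (4, 5)
T2 shear: x ← x + 2·y: (4, 5) → (14, 5)
T3 shear: y ← y − 1/2·x: (14, 5) → (14, -2)
T4 shear: x ← x − 1·y: (14, -2) → (16, -2)
T5 shear: y ← y − 1·x: (16, -2) → (16, -18)
T6 translate by (-2, -5): (16, -18) → (14, -23)

T(p) = (14, -23)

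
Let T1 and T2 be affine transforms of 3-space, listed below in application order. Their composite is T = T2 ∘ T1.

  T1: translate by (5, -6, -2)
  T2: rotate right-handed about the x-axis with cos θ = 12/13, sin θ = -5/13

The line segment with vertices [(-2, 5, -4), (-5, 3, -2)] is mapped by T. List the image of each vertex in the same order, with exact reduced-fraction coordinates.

image vertices: (3, -42/13, -67/13), (0, -56/13, -33/13)

T1 translate by (5, -6, -2): (-2, 5, -4) → (3, -1, -6); (-5, 3, -2) → (0, -3, -4)
T2 rotate right-handed about the x-axis with cos θ = 12/13, sin θ = -5/13: (3, -1, -6) → (3, -42/13, -67/13); (0, -3, -4) → (0, -56/13, -33/13)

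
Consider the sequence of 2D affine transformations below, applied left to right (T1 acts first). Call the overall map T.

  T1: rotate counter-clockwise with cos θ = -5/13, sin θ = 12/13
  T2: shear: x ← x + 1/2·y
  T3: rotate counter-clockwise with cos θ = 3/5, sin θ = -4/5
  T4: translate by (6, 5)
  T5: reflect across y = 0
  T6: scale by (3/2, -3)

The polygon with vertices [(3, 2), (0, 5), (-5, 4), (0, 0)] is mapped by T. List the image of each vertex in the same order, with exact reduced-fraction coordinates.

image vertices: (48/5, 117/5), (87/52, 324/13), (-357/130, 1011/65), (9, 15)

T1 rotate counter-clockwise with cos θ = -5/13, sin θ = 12/13: (3, 2) → (-3, 2); (0, 5) → (-60/13, -25/13); (-5, 4) → (-23/13, -80/13); (0, 0) → (0, 0)
T2 shear: x ← x + 1/2·y: (-3, 2) → (-2, 2); (-60/13, -25/13) → (-145/26, -25/13); (-23/13, -80/13) → (-63/13, -80/13); (0, 0) → (0, 0)
T3 rotate counter-clockwise with cos θ = 3/5, sin θ = -4/5: (-2, 2) → (2/5, 14/5); (-145/26, -25/13) → (-127/26, 43/13); (-63/13, -80/13) → (-509/65, 12/65); (0, 0) → (0, 0)
T4 translate by (6, 5): (2/5, 14/5) → (32/5, 39/5); (-127/26, 43/13) → (29/26, 108/13); (-509/65, 12/65) → (-119/65, 337/65); (0, 0) → (6, 5)
T5 reflect across y = 0: (32/5, 39/5) → (32/5, -39/5); (29/26, 108/13) → (29/26, -108/13); (-119/65, 337/65) → (-119/65, -337/65); (6, 5) → (6, -5)
T6 scale by (3/2, -3): (32/5, -39/5) → (48/5, 117/5); (29/26, -108/13) → (87/52, 324/13); (-119/65, -337/65) → (-357/130, 1011/65); (6, -5) → (9, 15)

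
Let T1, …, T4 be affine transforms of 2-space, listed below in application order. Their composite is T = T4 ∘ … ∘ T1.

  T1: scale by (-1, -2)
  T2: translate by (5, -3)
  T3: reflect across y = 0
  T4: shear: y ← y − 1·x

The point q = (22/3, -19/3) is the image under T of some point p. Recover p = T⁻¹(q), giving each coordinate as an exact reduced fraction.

p = (-7/3, -1)

T1 = [-1 0 0; 0 -2 0; 0 0 1]
T2·T1 = [-1 0 5; 0 -2 -3; 0 0 1]
T3·…·T1 = [-1 0 5; 0 2 3; 0 0 1]
T4·…·T1 = [-1 0 5; 1 2 -2; 0 0 1]
det M = -2; M⁻¹ = [-1 0 5; 1/2 1/2 -3/2; 0 0 1]
M⁻¹ · (22/3, -19/3)ᵀ = (-7/3, -1)ᵀ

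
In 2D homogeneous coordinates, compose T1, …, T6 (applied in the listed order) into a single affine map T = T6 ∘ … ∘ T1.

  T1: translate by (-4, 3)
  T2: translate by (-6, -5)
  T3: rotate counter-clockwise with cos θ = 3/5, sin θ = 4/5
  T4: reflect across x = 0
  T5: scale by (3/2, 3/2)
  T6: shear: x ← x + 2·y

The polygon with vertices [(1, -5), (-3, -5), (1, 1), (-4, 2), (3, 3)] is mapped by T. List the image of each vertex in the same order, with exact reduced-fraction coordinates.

image vertices: (-69/2, -171/10), (-81/2, -219/10), (-33/2, -117/10), (-21, -84/5), (-15/2, -15/2)

T1 translate by (-4, 3): (1, -5) → (-3, -2); (-3, -5) → (-7, -2); (1, 1) → (-3, 4); (-4, 2) → (-8, 5); (3, 3) → (-1, 6)
T2 translate by (-6, -5): (-3, -2) → (-9, -7); (-7, -2) → (-13, -7); (-3, 4) → (-9, -1); (-8, 5) → (-14, 0); (-1, 6) → (-7, 1)
T3 rotate counter-clockwise with cos θ = 3/5, sin θ = 4/5: (-9, -7) → (1/5, -57/5); (-13, -7) → (-11/5, -73/5); (-9, -1) → (-23/5, -39/5); (-14, 0) → (-42/5, -56/5); (-7, 1) → (-5, -5)
T4 reflect across x = 0: (1/5, -57/5) → (-1/5, -57/5); (-11/5, -73/5) → (11/5, -73/5); (-23/5, -39/5) → (23/5, -39/5); (-42/5, -56/5) → (42/5, -56/5); (-5, -5) → (5, -5)
T5 scale by (3/2, 3/2): (-1/5, -57/5) → (-3/10, -171/10); (11/5, -73/5) → (33/10, -219/10); (23/5, -39/5) → (69/10, -117/10); (42/5, -56/5) → (63/5, -84/5); (5, -5) → (15/2, -15/2)
T6 shear: x ← x + 2·y: (-3/10, -171/10) → (-69/2, -171/10); (33/10, -219/10) → (-81/2, -219/10); (69/10, -117/10) → (-33/2, -117/10); (63/5, -84/5) → (-21, -84/5); (15/2, -15/2) → (-15/2, -15/2)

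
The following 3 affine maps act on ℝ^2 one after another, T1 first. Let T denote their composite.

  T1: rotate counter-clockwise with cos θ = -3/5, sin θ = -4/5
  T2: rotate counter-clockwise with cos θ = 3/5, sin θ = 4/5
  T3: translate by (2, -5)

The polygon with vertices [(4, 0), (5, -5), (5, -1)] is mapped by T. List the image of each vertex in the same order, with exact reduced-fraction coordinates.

image vertices: (78/25, -221/25), (-7/5, -56/5), (61/25, -252/25)

T1 rotate counter-clockwise with cos θ = -3/5, sin θ = -4/5: (4, 0) → (-12/5, -16/5); (5, -5) → (-7, -1); (5, -1) → (-19/5, -17/5)
T2 rotate counter-clockwise with cos θ = 3/5, sin θ = 4/5: (-12/5, -16/5) → (28/25, -96/25); (-7, -1) → (-17/5, -31/5); (-19/5, -17/5) → (11/25, -127/25)
T3 translate by (2, -5): (28/25, -96/25) → (78/25, -221/25); (-17/5, -31/5) → (-7/5, -56/5); (11/25, -127/25) → (61/25, -252/25)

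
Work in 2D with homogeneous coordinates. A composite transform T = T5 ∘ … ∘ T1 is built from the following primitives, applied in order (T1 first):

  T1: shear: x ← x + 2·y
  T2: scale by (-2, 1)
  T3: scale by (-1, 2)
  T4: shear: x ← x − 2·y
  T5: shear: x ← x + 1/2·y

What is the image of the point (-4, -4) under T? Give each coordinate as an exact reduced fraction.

T1 shear: x ← x + 2·y: (-4, -4) → (-12, -4)
T2 scale by (-2, 1): (-12, -4) → (24, -4)
T3 scale by (-1, 2): (24, -4) → (-24, -8)
T4 shear: x ← x − 2·y: (-24, -8) → (-8, -8)
T5 shear: x ← x + 1/2·y: (-8, -8) → (-12, -8)

T(p) = (-12, -8)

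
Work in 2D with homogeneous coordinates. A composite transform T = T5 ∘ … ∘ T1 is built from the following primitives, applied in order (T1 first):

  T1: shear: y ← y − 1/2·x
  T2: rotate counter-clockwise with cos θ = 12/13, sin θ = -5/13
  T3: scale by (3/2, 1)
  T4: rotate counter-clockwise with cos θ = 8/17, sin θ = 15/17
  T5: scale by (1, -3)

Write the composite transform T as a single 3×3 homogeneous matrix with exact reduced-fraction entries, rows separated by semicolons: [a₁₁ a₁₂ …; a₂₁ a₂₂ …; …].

T = [279/221 -120/221 0; -1509/884 -1251/442 0; 0 0 1]

T1 = [1 0 0; -1/2 1 0; 0 0 1]
T2·T1 = [19/26 5/13 0; -11/13 12/13 0; 0 0 1]
T3·…·T1 = [57/52 15/26 0; -11/13 12/13 0; 0 0 1]
T4·…·T1 = [279/221 -120/221 0; 503/884 417/442 0; 0 0 1]
T5·…·T1 = [279/221 -120/221 0; -1509/884 -1251/442 0; 0 0 1]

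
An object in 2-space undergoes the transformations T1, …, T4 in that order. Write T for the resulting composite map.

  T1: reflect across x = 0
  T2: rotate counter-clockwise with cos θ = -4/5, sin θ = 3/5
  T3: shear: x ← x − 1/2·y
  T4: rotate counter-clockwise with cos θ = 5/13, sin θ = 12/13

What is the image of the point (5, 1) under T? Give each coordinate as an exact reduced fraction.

T(p) = (721/130, 223/65)

T1 reflect across x = 0: (5, 1) → (-5, 1)
T2 rotate counter-clockwise with cos θ = -4/5, sin θ = 3/5: (-5, 1) → (17/5, -19/5)
T3 shear: x ← x − 1/2·y: (17/5, -19/5) → (53/10, -19/5)
T4 rotate counter-clockwise with cos θ = 5/13, sin θ = 12/13: (53/10, -19/5) → (721/130, 223/65)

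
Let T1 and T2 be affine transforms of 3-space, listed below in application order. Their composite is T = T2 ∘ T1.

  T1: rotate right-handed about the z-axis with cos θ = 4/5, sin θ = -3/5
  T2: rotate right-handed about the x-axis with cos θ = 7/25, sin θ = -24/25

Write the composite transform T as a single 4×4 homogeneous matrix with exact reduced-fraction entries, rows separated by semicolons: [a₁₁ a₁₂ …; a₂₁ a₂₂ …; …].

T = [4/5 3/5 0 0; -21/125 28/125 24/25 0; 72/125 -96/125 7/25 0; 0 0 0 1]

T1 = [4/5 3/5 0 0; -3/5 4/5 0 0; 0 0 1 0; 0 0 0 1]
T2·T1 = [4/5 3/5 0 0; -21/125 28/125 24/25 0; 72/125 -96/125 7/25 0; 0 0 0 1]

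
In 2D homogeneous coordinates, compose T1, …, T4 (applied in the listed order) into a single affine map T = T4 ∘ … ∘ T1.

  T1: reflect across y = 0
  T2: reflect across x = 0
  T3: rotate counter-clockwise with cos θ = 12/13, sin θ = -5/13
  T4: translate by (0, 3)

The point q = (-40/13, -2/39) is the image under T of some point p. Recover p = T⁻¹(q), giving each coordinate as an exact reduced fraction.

p = (5/3, 4)

T1 = [1 0 0; 0 -1 0; 0 0 1]
T2·T1 = [-1 0 0; 0 -1 0; 0 0 1]
T3·…·T1 = [-12/13 -5/13 0; 5/13 -12/13 0; 0 0 1]
T4·…·T1 = [-12/13 -5/13 0; 5/13 -12/13 3; 0 0 1]
det M = 1; M⁻¹ = [-12/13 5/13 -15/13; -5/13 -12/13 36/13; 0 0 1]
M⁻¹ · (-40/13, -2/39)ᵀ = (5/3, 4)ᵀ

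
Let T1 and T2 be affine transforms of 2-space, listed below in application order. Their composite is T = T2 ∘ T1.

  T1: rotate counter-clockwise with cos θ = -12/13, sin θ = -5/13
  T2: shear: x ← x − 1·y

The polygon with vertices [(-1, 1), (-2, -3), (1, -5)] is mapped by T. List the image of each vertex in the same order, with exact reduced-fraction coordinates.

T1 rotate counter-clockwise with cos θ = -12/13, sin θ = -5/13: (-1, 1) → (17/13, -7/13); (-2, -3) → (9/13, 46/13); (1, -5) → (-37/13, 55/13)
T2 shear: x ← x − 1·y: (17/13, -7/13) → (24/13, -7/13); (9/13, 46/13) → (-37/13, 46/13); (-37/13, 55/13) → (-92/13, 55/13)

image vertices: (24/13, -7/13), (-37/13, 46/13), (-92/13, 55/13)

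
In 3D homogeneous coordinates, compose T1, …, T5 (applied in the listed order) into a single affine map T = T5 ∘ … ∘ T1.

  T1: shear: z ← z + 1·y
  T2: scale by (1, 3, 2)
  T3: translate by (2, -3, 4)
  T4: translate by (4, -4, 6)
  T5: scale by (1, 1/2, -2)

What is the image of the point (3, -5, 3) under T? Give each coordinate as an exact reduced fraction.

T1 shear: z ← z + 1·y: (3, -5, 3) → (3, -5, -2)
T2 scale by (1, 3, 2): (3, -5, -2) → (3, -15, -4)
T3 translate by (2, -3, 4): (3, -15, -4) → (5, -18, 0)
T4 translate by (4, -4, 6): (5, -18, 0) → (9, -22, 6)
T5 scale by (1, 1/2, -2): (9, -22, 6) → (9, -11, -12)

T(p) = (9, -11, -12)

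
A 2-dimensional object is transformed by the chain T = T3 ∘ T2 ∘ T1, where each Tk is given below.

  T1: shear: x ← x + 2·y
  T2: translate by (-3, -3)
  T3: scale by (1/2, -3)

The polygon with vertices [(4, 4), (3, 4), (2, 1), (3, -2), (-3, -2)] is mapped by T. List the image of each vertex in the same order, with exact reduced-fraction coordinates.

T1 shear: x ← x + 2·y: (4, 4) → (12, 4); (3, 4) → (11, 4); (2, 1) → (4, 1); (3, -2) → (-1, -2); (-3, -2) → (-7, -2)
T2 translate by (-3, -3): (12, 4) → (9, 1); (11, 4) → (8, 1); (4, 1) → (1, -2); (-1, -2) → (-4, -5); (-7, -2) → (-10, -5)
T3 scale by (1/2, -3): (9, 1) → (9/2, -3); (8, 1) → (4, -3); (1, -2) → (1/2, 6); (-4, -5) → (-2, 15); (-10, -5) → (-5, 15)

image vertices: (9/2, -3), (4, -3), (1/2, 6), (-2, 15), (-5, 15)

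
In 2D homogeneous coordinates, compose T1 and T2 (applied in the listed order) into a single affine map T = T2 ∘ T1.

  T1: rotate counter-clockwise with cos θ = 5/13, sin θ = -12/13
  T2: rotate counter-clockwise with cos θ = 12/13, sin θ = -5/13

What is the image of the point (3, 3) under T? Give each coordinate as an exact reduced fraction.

T(p) = (3, -3)

T1 rotate counter-clockwise with cos θ = 5/13, sin θ = -12/13: (3, 3) → (51/13, -21/13)
T2 rotate counter-clockwise with cos θ = 12/13, sin θ = -5/13: (51/13, -21/13) → (3, -3)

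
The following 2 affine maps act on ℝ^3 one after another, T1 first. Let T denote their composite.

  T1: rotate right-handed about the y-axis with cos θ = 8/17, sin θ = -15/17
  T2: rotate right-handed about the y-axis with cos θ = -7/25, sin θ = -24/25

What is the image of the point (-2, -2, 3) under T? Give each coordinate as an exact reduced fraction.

T1 rotate right-handed about the y-axis with cos θ = 8/17, sin θ = -15/17: (-2, -2, 3) → (-61/17, -2, -6/17)
T2 rotate right-handed about the y-axis with cos θ = -7/25, sin θ = -24/25: (-61/17, -2, -6/17) → (571/425, -2, -1422/425)

T(p) = (571/425, -2, -1422/425)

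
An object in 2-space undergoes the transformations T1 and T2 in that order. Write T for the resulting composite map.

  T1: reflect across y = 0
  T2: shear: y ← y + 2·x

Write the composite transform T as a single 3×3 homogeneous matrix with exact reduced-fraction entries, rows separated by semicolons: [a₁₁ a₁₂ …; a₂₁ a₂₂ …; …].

T1 = [1 0 0; 0 -1 0; 0 0 1]
T2·T1 = [1 0 0; 2 -1 0; 0 0 1]

T = [1 0 0; 2 -1 0; 0 0 1]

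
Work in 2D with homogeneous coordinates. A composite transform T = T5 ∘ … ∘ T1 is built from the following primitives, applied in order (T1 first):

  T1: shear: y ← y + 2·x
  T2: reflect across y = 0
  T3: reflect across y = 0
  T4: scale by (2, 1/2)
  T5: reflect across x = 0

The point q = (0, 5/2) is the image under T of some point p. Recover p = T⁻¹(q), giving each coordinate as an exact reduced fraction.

T1 = [1 0 0; 2 1 0; 0 0 1]
T2·T1 = [1 0 0; -2 -1 0; 0 0 1]
T3·…·T1 = [1 0 0; 2 1 0; 0 0 1]
T4·…·T1 = [2 0 0; 1 1/2 0; 0 0 1]
T5·…·T1 = [-2 0 0; 1 1/2 0; 0 0 1]
det M = -1; M⁻¹ = [-1/2 0 0; 1 2 0; 0 0 1]
M⁻¹ · (0, 5/2)ᵀ = (0, 5)ᵀ

p = (0, 5)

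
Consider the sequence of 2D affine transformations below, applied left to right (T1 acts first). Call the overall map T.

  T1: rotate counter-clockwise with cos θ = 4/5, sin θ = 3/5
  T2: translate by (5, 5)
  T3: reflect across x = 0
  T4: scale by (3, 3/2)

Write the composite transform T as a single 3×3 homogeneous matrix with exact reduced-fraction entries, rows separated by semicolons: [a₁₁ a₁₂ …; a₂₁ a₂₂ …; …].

T = [-12/5 9/5 -15; 9/10 6/5 15/2; 0 0 1]

T1 = [4/5 -3/5 0; 3/5 4/5 0; 0 0 1]
T2·T1 = [4/5 -3/5 5; 3/5 4/5 5; 0 0 1]
T3·…·T1 = [-4/5 3/5 -5; 3/5 4/5 5; 0 0 1]
T4·…·T1 = [-12/5 9/5 -15; 9/10 6/5 15/2; 0 0 1]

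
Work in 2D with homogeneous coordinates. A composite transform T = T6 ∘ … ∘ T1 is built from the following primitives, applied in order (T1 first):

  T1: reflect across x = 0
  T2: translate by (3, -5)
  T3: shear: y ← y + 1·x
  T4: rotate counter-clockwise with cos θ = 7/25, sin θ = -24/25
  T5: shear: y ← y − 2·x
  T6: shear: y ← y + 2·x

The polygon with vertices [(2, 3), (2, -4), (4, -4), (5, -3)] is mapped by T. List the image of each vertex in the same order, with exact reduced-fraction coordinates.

T1 reflect across x = 0: (2, 3) → (-2, 3); (2, -4) → (-2, -4); (4, -4) → (-4, -4); (5, -3) → (-5, -3)
T2 translate by (3, -5): (-2, 3) → (1, -2); (-2, -4) → (1, -9); (-4, -4) → (-1, -9); (-5, -3) → (-2, -8)
T3 shear: y ← y + 1·x: (1, -2) → (1, -1); (1, -9) → (1, -8); (-1, -9) → (-1, -10); (-2, -8) → (-2, -10)
T4 rotate counter-clockwise with cos θ = 7/25, sin θ = -24/25: (1, -1) → (-17/25, -31/25); (1, -8) → (-37/5, -16/5); (-1, -10) → (-247/25, -46/25); (-2, -10) → (-254/25, -22/25)
T5 shear: y ← y − 2·x: (-17/25, -31/25) → (-17/25, 3/25); (-37/5, -16/5) → (-37/5, 58/5); (-247/25, -46/25) → (-247/25, 448/25); (-254/25, -22/25) → (-254/25, 486/25)
T6 shear: y ← y + 2·x: (-17/25, 3/25) → (-17/25, -31/25); (-37/5, 58/5) → (-37/5, -16/5); (-247/25, 448/25) → (-247/25, -46/25); (-254/25, 486/25) → (-254/25, -22/25)

image vertices: (-17/25, -31/25), (-37/5, -16/5), (-247/25, -46/25), (-254/25, -22/25)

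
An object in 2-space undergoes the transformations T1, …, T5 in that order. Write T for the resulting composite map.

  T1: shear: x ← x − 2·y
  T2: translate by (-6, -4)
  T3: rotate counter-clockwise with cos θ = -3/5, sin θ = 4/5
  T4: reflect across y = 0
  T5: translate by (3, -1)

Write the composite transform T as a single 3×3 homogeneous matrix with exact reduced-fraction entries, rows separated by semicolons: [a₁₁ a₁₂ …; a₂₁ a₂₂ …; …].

T = [-3/5 2/5 49/5; -4/5 11/5 7/5; 0 0 1]

T1 = [1 -2 0; 0 1 0; 0 0 1]
T2·T1 = [1 -2 -6; 0 1 -4; 0 0 1]
T3·…·T1 = [-3/5 2/5 34/5; 4/5 -11/5 -12/5; 0 0 1]
T4·…·T1 = [-3/5 2/5 34/5; -4/5 11/5 12/5; 0 0 1]
T5·…·T1 = [-3/5 2/5 49/5; -4/5 11/5 7/5; 0 0 1]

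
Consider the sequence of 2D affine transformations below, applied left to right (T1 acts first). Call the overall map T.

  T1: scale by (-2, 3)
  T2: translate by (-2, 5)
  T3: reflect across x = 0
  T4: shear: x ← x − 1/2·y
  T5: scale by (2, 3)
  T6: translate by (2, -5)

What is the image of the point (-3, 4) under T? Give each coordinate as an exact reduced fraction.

T1 scale by (-2, 3): (-3, 4) → (6, 12)
T2 translate by (-2, 5): (6, 12) → (4, 17)
T3 reflect across x = 0: (4, 17) → (-4, 17)
T4 shear: x ← x − 1/2·y: (-4, 17) → (-25/2, 17)
T5 scale by (2, 3): (-25/2, 17) → (-25, 51)
T6 translate by (2, -5): (-25, 51) → (-23, 46)

T(p) = (-23, 46)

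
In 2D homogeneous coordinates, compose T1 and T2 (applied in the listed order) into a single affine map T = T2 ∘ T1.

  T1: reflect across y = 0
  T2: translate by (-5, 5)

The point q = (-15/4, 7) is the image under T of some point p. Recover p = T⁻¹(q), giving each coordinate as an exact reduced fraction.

T1 = [1 0 0; 0 -1 0; 0 0 1]
T2·T1 = [1 0 -5; 0 -1 5; 0 0 1]
det M = -1; M⁻¹ = [1 0 5; 0 -1 5; 0 0 1]
M⁻¹ · (-15/4, 7)ᵀ = (5/4, -2)ᵀ

p = (5/4, -2)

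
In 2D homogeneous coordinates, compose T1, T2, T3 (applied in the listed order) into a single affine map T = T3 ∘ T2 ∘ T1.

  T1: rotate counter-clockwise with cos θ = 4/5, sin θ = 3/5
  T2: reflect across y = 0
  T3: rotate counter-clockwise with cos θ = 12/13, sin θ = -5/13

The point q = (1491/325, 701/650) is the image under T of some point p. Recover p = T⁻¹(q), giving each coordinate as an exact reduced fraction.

p = (7/5, -9/2)

T1 = [4/5 -3/5 0; 3/5 4/5 0; 0 0 1]
T2·T1 = [4/5 -3/5 0; -3/5 -4/5 0; 0 0 1]
T3·…·T1 = [33/65 -56/65 0; -56/65 -33/65 0; 0 0 1]
det M = -1; M⁻¹ = [33/65 -56/65 0; -56/65 -33/65 0; 0 0 1]
M⁻¹ · (1491/325, 701/650)ᵀ = (7/5, -9/2)ᵀ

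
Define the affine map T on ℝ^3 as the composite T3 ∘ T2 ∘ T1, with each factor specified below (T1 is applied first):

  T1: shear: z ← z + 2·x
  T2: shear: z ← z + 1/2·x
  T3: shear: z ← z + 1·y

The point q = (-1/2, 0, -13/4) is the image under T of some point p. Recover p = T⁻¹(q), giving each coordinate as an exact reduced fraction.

T1 = [1 0 0 0; 0 1 0 0; 2 0 1 0; 0 0 0 1]
T2·T1 = [1 0 0 0; 0 1 0 0; 5/2 0 1 0; 0 0 0 1]
T3·…·T1 = [1 0 0 0; 0 1 0 0; 5/2 1 1 0; 0 0 0 1]
det M = 1; M⁻¹ = [1 0 0 0; 0 1 0 0; -5/2 -1 1 0; 0 0 0 1]
M⁻¹ · (-1/2, 0, -13/4)ᵀ = (-1/2, 0, -2)ᵀ

p = (-1/2, 0, -2)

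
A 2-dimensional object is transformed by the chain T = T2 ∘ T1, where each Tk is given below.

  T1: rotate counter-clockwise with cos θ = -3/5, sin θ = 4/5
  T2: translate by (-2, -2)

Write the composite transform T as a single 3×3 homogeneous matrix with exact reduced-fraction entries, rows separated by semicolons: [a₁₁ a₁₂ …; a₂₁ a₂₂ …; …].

T = [-3/5 -4/5 -2; 4/5 -3/5 -2; 0 0 1]

T1 = [-3/5 -4/5 0; 4/5 -3/5 0; 0 0 1]
T2·T1 = [-3/5 -4/5 -2; 4/5 -3/5 -2; 0 0 1]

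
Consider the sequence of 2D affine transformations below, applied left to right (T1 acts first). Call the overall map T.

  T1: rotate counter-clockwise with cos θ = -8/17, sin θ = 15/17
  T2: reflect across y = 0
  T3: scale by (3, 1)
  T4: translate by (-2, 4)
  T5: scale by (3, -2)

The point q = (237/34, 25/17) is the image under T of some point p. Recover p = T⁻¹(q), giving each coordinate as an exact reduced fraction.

T1 = [-8/17 -15/17 0; 15/17 -8/17 0; 0 0 1]
T2·T1 = [-8/17 -15/17 0; -15/17 8/17 0; 0 0 1]
T3·…·T1 = [-24/17 -45/17 0; -15/17 8/17 0; 0 0 1]
T4·…·T1 = [-24/17 -45/17 -2; -15/17 8/17 4; 0 0 1]
T5·…·T1 = [-72/17 -135/17 -6; 30/17 -16/17 -8; 0 0 1]
det M = 18; M⁻¹ = [-8/153 15/34 164/51; -5/51 -4/17 -42/17; 0 0 1]
M⁻¹ · (237/34, 25/17)ᵀ = (7/2, -7/2)ᵀ

p = (7/2, -7/2)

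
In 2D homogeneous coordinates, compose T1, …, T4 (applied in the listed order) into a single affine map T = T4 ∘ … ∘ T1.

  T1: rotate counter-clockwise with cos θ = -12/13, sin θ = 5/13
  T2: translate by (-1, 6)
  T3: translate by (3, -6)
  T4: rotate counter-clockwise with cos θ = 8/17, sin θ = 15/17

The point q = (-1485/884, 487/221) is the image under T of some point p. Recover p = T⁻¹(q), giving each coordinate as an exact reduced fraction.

p = (7/4, -2)

T1 = [-12/13 -5/13 0; 5/13 -12/13 0; 0 0 1]
T2·T1 = [-12/13 -5/13 -1; 5/13 -12/13 6; 0 0 1]
T3·…·T1 = [-12/13 -5/13 2; 5/13 -12/13 0; 0 0 1]
T4·…·T1 = [-171/221 140/221 16/17; -140/221 -171/221 30/17; 0 0 1]
det M = 1; M⁻¹ = [-171/221 -140/221 24/13; 140/221 -171/221 10/13; 0 0 1]
M⁻¹ · (-1485/884, 487/221)ᵀ = (7/4, -2)ᵀ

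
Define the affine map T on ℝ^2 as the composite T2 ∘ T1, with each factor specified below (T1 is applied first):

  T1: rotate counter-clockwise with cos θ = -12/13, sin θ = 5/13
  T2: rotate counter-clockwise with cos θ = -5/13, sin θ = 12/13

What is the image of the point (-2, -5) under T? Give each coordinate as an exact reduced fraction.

T(p) = (-5, 2)

T1 rotate counter-clockwise with cos θ = -12/13, sin θ = 5/13: (-2, -5) → (49/13, 50/13)
T2 rotate counter-clockwise with cos θ = -5/13, sin θ = 12/13: (49/13, 50/13) → (-5, 2)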